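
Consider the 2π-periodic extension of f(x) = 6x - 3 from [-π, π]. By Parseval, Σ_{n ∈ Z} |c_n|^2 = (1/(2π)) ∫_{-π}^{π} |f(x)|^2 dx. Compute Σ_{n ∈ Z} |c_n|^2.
Σ |c_n|^2 = 12π^2 + 9

Expand and integrate term by term over [-π, π]:
  ∫ (6x)^2 dx = 36·(2π^3/3); ∫ 2·6·(-3)·x dx = 0 (odd integrand); ∫ (-3)^2 dx = 9·2π.
So (1/(2π)) ∫_{-π}^{π} (6x - 3)^2 dx = 36π^2/3 + 9 = 12π^2 + 9.
Parseval ⇒ Σ |c_n|^2 = 12π^2 + 9.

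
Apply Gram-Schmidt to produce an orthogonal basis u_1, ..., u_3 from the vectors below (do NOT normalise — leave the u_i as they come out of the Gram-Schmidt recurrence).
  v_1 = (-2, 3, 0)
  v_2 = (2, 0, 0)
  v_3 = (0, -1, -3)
Orthogonal basis:
  u_1 = (-2, 3, 0)
  u_2 = (18/13, 12/13, 0)
  u_3 = (0, 0, -3)

Apply the Gram-Schmidt recurrence
  u_1 = v_1
  u_i = v_i − Σ_{j<i} ((v_i · u_j) / (u_j · u_j)) · u_j.

Step by step this gives:
  u_1 = (-2, 3, 0)
  u_2 = (18/13, 12/13, 0)
  u_3 = (0, 0, -3)

Orthogonality check:
  u_2 · u_1 = 0 (should be 0)
  u_3 · u_1 = 0 (should be 0)
  u_3 · u_2 = 0 (should be 0)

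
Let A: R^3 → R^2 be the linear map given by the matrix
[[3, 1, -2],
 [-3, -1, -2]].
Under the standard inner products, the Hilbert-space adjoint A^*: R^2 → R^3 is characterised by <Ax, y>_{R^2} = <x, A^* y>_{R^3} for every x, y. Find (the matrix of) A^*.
A^* = A^T =
[[3, -3],
 [1, -1],
 [-2, -2]]

For real matrices with standard dot products, the defining identity <Ax, y> = <x, A^* y> gives (Ax)^T y = x^T (A^*) y, i.e. x^T A^T y = x^T (A^*) y. Since this holds for all x, y, we must have A^* = A^T. Therefore
A^* =
[[3, -3],
 [1, -1],
 [-2, -2]].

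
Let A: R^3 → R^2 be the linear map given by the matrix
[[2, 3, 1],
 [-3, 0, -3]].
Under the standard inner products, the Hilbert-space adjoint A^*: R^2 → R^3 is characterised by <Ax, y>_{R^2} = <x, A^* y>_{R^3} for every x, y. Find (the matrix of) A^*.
A^* = A^T =
[[2, -3],
 [3, 0],
 [1, -3]]

For real matrices with standard dot products, the defining identity <Ax, y> = <x, A^* y> gives (Ax)^T y = x^T (A^*) y, i.e. x^T A^T y = x^T (A^*) y. Since this holds for all x, y, we must have A^* = A^T. Therefore
A^* =
[[2, -3],
 [3, 0],
 [1, -3]].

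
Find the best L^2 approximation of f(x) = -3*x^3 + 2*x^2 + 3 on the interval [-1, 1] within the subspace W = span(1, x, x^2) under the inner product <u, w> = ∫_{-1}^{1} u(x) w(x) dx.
g(x) = 2*x^2 - 9*x/5 + 3

The best approximation g ∈ W is the orthogonal projection of f onto W. Writing g = a_0 + a_1 x + a_2 x^2, the coefficients solve the normal equations G · a = b where
  G_{ij} = <φ_i, φ_j> and b_i = <f, φ_i>, with φ_0 = 1, φ_1 = x, φ_2 = x^2.
G =
  [2, 0, 2/3]
  [0, 2/3, 0]
  [2/3, 0, 2/5],
b = (22/3, -6/5, 14/5).
Solving gives a_0 = 3, a_1 = -9/5, a_2 = 2, so
  g(x) = 2*x^2 - 9*x/5 + 3.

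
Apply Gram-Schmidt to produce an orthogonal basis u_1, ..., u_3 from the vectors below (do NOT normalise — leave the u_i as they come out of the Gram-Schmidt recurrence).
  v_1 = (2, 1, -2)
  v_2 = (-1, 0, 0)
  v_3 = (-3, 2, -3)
Orthogonal basis:
  u_1 = (2, 1, -2)
  u_2 = (-5/9, 2/9, -4/9)
  u_3 = (0, 2/5, 1/5)

Apply the Gram-Schmidt recurrence
  u_1 = v_1
  u_i = v_i − Σ_{j<i} ((v_i · u_j) / (u_j · u_j)) · u_j.

Step by step this gives:
  u_1 = (2, 1, -2)
  u_2 = (-5/9, 2/9, -4/9)
  u_3 = (0, 2/5, 1/5)

Orthogonality check:
  u_2 · u_1 = 0 (should be 0)
  u_3 · u_1 = 0 (should be 0)
  u_3 · u_2 = 0 (should be 0)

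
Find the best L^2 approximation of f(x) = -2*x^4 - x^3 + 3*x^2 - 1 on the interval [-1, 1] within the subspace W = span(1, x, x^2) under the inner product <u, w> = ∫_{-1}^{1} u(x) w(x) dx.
g(x) = 9*x^2/7 - 3*x/5 - 29/35

The best approximation g ∈ W is the orthogonal projection of f onto W. Writing g = a_0 + a_1 x + a_2 x^2, the coefficients solve the normal equations G · a = b where
  G_{ij} = <φ_i, φ_j> and b_i = <f, φ_i>, with φ_0 = 1, φ_1 = x, φ_2 = x^2.
G =
  [2, 0, 2/3]
  [0, 2/3, 0]
  [2/3, 0, 2/5],
b = (-4/5, -2/5, -4/105).
Solving gives a_0 = -29/35, a_1 = -3/5, a_2 = 9/7, so
  g(x) = 9*x^2/7 - 3*x/5 - 29/35.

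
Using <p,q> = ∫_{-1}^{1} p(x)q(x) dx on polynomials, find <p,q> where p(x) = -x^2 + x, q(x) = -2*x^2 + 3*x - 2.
<p,q> = 62/15

Expand the product: p(x)·q(x) = 2*x^4 - 5*x^3 + 5*x^2 - 2*x.
∫_{-1}^{1} of each monomial x^k gives [2/(k+1) if k even, 0 if k odd]. Integrating term-by-term (or equivalently evaluating the antiderivative F(x) = 2*x^5/5 - 5*x^4/4 + 5*x^3/3 - x^2 at the endpoints):
  F(1) − F(−1) = -11/60 − (-259/60) = 62/15.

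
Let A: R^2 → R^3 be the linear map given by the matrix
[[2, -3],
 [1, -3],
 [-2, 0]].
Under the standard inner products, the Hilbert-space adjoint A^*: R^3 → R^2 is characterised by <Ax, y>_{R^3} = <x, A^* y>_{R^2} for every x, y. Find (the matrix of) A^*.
A^* = A^T =
[[2, 1, -2],
 [-3, -3, 0]]

For real matrices with standard dot products, the defining identity <Ax, y> = <x, A^* y> gives (Ax)^T y = x^T (A^*) y, i.e. x^T A^T y = x^T (A^*) y. Since this holds for all x, y, we must have A^* = A^T. Therefore
A^* =
[[2, 1, -2],
 [-3, -3, 0]].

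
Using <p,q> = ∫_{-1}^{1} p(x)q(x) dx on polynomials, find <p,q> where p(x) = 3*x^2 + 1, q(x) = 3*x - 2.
<p,q> = -8

Expand the product: p(x)·q(x) = 9*x^3 - 6*x^2 + 3*x - 2.
∫_{-1}^{1} of each monomial x^k gives [2/(k+1) if k even, 0 if k odd]. Integrating term-by-term (or equivalently evaluating the antiderivative F(x) = 9*x^4/4 - 2*x^3 + 3*x^2/2 - 2*x at the endpoints):
  F(1) − F(−1) = -1/4 − (31/4) = -8.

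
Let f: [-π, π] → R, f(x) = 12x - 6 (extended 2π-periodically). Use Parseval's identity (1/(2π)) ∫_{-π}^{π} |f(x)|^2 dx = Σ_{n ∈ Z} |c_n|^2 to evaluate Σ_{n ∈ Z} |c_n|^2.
Σ |c_n|^2 = 48π^2 + 36

Expand and integrate term by term over [-π, π]:
  ∫ (12x)^2 dx = 144·(2π^3/3); ∫ 2·12·(-6)·x dx = 0 (odd integrand); ∫ (-6)^2 dx = 36·2π.
So (1/(2π)) ∫_{-π}^{π} (12x - 6)^2 dx = 144π^2/3 + 36 = 48π^2 + 36.
Parseval ⇒ Σ |c_n|^2 = 48π^2 + 36.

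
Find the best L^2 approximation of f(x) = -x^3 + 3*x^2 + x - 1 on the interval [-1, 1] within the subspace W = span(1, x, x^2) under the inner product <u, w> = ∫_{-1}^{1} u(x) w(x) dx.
g(x) = 3*x^2 + 2*x/5 - 1

The best approximation g ∈ W is the orthogonal projection of f onto W. Writing g = a_0 + a_1 x + a_2 x^2, the coefficients solve the normal equations G · a = b where
  G_{ij} = <φ_i, φ_j> and b_i = <f, φ_i>, with φ_0 = 1, φ_1 = x, φ_2 = x^2.
G =
  [2, 0, 2/3]
  [0, 2/3, 0]
  [2/3, 0, 2/5],
b = (0, 4/15, 8/15).
Solving gives a_0 = -1, a_1 = 2/5, a_2 = 3, so
  g(x) = 3*x^2 + 2*x/5 - 1.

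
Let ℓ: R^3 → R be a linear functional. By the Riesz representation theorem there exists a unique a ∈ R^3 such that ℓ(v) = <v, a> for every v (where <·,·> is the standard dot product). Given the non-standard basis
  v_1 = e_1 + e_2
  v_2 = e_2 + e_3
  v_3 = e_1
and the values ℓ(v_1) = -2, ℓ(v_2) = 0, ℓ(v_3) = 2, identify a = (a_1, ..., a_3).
a = (2, -4, 4)

Write a = (a_1, ..., a_3) in the standard basis. For each basis vector v_i, ℓ(v_i) = <v_i, a> is a linear equation in the a_j's. Collect the n equations into a matrix system V a = ℓ, where row i of V is v_i (expressed in the standard basis). Since V is invertible (lower-triangular with 1s on the diagonal, up to permutation), solve by back-substitution:
  V =
[[1, 1, 0],
 [0, 1, 1],
 [1, 0, 0]]
  V a = (-2, 0, 2)
Solving gives a = (2, -4, 4).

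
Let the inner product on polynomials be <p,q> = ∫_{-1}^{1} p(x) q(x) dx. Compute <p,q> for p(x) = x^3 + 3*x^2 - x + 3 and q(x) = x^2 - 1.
<p,q> = -24/5

Expand the product: p(x)·q(x) = x^5 + 3*x^4 - 2*x^3 + x - 3.
∫_{-1}^{1} of each monomial x^k gives [2/(k+1) if k even, 0 if k odd]. Integrating term-by-term (or equivalently evaluating the antiderivative F(x) = x^6/6 + 3*x^5/5 - x^4/2 + x^2/2 - 3*x at the endpoints):
  F(1) − F(−1) = -67/30 − (77/30) = -24/5.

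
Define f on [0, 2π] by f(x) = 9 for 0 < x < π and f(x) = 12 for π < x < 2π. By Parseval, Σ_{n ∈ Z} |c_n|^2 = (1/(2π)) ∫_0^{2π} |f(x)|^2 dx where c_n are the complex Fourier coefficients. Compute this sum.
Σ |c_n|^2 = 225/2

Parseval equates the L^2 energy of f (normalised by 1/(2π)) with the ℓ^2 sum of its Fourier coefficients: (1/(2π)) ∫_0^{2π} |f|^2 = Σ |c_n|^2.
Compute the left side: (1/(2π)) [∫_0^π 9^2 dx + ∫_π^{2π} 12^2 dx] = (1/(2π)) · (81π + 144π) = (81 + 144)/2 = 225/2.
So Σ_{n ∈ Z} |c_n|^2 = 225/2.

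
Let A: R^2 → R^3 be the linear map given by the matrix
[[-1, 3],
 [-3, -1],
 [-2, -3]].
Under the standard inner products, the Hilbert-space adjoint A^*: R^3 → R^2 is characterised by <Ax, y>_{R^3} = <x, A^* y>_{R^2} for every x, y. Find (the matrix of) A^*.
A^* = A^T =
[[-1, -3, -2],
 [3, -1, -3]]

For real matrices with standard dot products, the defining identity <Ax, y> = <x, A^* y> gives (Ax)^T y = x^T (A^*) y, i.e. x^T A^T y = x^T (A^*) y. Since this holds for all x, y, we must have A^* = A^T. Therefore
A^* =
[[-1, -3, -2],
 [3, -1, -3]].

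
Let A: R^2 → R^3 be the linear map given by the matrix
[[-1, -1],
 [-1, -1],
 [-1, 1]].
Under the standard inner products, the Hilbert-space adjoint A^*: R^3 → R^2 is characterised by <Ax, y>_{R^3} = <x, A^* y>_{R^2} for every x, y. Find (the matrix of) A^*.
A^* = A^T =
[[-1, -1, -1],
 [-1, -1, 1]]

For real matrices with standard dot products, the defining identity <Ax, y> = <x, A^* y> gives (Ax)^T y = x^T (A^*) y, i.e. x^T A^T y = x^T (A^*) y. Since this holds for all x, y, we must have A^* = A^T. Therefore
A^* =
[[-1, -1, -1],
 [-1, -1, 1]].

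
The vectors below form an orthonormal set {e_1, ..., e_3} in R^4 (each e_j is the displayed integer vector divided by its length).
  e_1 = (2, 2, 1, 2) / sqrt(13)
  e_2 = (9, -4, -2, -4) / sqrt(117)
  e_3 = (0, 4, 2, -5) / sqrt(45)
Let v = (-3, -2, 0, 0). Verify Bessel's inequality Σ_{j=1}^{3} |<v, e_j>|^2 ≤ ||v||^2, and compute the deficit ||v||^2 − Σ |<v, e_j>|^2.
Σ |<v, e_j>|^2 = 61/5; ||v||^2 = 13; deficit = 4/5

Write each e_j = u_j / sqrt(<u_j, u_j>) where u_j is the displayed integer vector. Then <v, e_j> = <v, u_j> / sqrt(<u_j, u_j>), so |<v, e_j>|^2 = <v, u_j>^2 / <u_j, u_j>.
Coefficients: <v, e_1> = -10/sqrt(13), <v, e_2> = -19/sqrt(117), <v, e_3> = -8/sqrt(45).
Square and sum: Σ |<v, e_j>|^2 = 61/5.
Compute ||v||^2 = v·v = 13.
Deficit = 13 − 61/5 = 4/5 ≥ 0, confirming Bessel's inequality. (The deficit equals ||v − Σ <v,e_j> e_j||^2, the squared distance from v to span{e_j}.)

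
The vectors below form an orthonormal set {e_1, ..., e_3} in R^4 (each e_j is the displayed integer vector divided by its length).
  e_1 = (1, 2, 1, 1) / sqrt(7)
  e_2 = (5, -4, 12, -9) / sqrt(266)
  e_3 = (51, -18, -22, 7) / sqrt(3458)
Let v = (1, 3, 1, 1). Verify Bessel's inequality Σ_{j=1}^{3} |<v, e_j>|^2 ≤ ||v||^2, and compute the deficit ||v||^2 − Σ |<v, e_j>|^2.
Σ |<v, e_j>|^2 = 1067/91; ||v||^2 = 12; deficit = 25/91

Write each e_j = u_j / sqrt(<u_j, u_j>) where u_j is the displayed integer vector. Then <v, e_j> = <v, u_j> / sqrt(<u_j, u_j>), so |<v, e_j>|^2 = <v, u_j>^2 / <u_j, u_j>.
Coefficients: <v, e_1> = 9/sqrt(7), <v, e_2> = -4/sqrt(266), <v, e_3> = -18/sqrt(3458).
Square and sum: Σ |<v, e_j>|^2 = 1067/91.
Compute ||v||^2 = v·v = 12.
Deficit = 12 − 1067/91 = 25/91 ≥ 0, confirming Bessel's inequality. (The deficit equals ||v − Σ <v,e_j> e_j||^2, the squared distance from v to span{e_j}.)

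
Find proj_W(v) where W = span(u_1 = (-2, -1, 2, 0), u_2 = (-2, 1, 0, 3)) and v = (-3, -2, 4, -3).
proj_W(v) = (-292/117, -332/117, 478/117, -31/13)

Set up U = [u_1 | ... | u_2] ∈ R^(4×2). The projector onto W = col(U) is P = U (U^T U)^(-1) U^T.
Compute U^T U =
  [9, 3]
  [3, 14],
and U^T v = (16, -5).
Solve U^T U · c = U^T v for the coefficients: c = (239/117, -31/39). The projection is proj_W(v) = U c.
Check: (v - proj_W(v)) · u_1 = 0  (should be 0).
Check: (v - proj_W(v)) · u_2 = 0  (should be 0).
Result: proj_W(v) = (-292/117, -332/117, 478/117, -31/13).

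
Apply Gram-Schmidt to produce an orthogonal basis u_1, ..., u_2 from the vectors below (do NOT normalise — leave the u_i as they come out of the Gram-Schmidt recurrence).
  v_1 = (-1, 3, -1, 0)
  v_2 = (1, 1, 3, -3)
Orthogonal basis:
  u_1 = (-1, 3, -1, 0)
  u_2 = (10/11, 14/11, 32/11, -3)

Apply the Gram-Schmidt recurrence
  u_1 = v_1
  u_i = v_i − Σ_{j<i} ((v_i · u_j) / (u_j · u_j)) · u_j.

Step by step this gives:
  u_1 = (-1, 3, -1, 0)
  u_2 = (10/11, 14/11, 32/11, -3)

Orthogonality check:
  u_2 · u_1 = 0 (should be 0)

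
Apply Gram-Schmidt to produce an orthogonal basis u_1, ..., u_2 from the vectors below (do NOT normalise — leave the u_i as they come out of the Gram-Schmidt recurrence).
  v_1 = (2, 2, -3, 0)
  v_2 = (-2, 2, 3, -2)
Orthogonal basis:
  u_1 = (2, 2, -3, 0)
  u_2 = (-16/17, 52/17, 24/17, -2)

Apply the Gram-Schmidt recurrence
  u_1 = v_1
  u_i = v_i − Σ_{j<i} ((v_i · u_j) / (u_j · u_j)) · u_j.

Step by step this gives:
  u_1 = (2, 2, -3, 0)
  u_2 = (-16/17, 52/17, 24/17, -2)

Orthogonality check:
  u_2 · u_1 = 0 (should be 0)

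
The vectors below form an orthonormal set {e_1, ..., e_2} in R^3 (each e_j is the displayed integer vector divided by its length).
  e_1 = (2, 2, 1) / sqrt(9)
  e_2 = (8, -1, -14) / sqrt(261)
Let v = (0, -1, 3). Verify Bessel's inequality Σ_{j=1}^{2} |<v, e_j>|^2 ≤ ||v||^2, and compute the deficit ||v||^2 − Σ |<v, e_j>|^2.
Σ |<v, e_j>|^2 = 190/29; ||v||^2 = 10; deficit = 100/29

Write each e_j = u_j / sqrt(<u_j, u_j>) where u_j is the displayed integer vector. Then <v, e_j> = <v, u_j> / sqrt(<u_j, u_j>), so |<v, e_j>|^2 = <v, u_j>^2 / <u_j, u_j>.
Coefficients: <v, e_1> = 1/sqrt(9), <v, e_2> = -41/sqrt(261).
Square and sum: Σ |<v, e_j>|^2 = 190/29.
Compute ||v||^2 = v·v = 10.
Deficit = 10 − 190/29 = 100/29 ≥ 0, confirming Bessel's inequality. (The deficit equals ||v − Σ <v,e_j> e_j||^2, the squared distance from v to span{e_j}.)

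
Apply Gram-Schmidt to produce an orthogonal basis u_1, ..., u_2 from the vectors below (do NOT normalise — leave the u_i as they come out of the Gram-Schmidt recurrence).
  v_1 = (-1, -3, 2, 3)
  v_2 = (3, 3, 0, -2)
Orthogonal basis:
  u_1 = (-1, -3, 2, 3)
  u_2 = (51/23, 15/23, 36/23, 8/23)

Apply the Gram-Schmidt recurrence
  u_1 = v_1
  u_i = v_i − Σ_{j<i} ((v_i · u_j) / (u_j · u_j)) · u_j.

Step by step this gives:
  u_1 = (-1, -3, 2, 3)
  u_2 = (51/23, 15/23, 36/23, 8/23)

Orthogonality check:
  u_2 · u_1 = 0 (should be 0)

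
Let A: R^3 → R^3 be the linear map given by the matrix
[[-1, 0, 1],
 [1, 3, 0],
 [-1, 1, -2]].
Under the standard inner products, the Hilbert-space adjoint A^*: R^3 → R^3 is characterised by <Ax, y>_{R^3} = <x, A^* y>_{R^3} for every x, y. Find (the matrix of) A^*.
A^* = A^T =
[[-1, 1, -1],
 [0, 3, 1],
 [1, 0, -2]]

For real matrices with standard dot products, the defining identity <Ax, y> = <x, A^* y> gives (Ax)^T y = x^T (A^*) y, i.e. x^T A^T y = x^T (A^*) y. Since this holds for all x, y, we must have A^* = A^T. Therefore
A^* =
[[-1, 1, -1],
 [0, 3, 1],
 [1, 0, -2]].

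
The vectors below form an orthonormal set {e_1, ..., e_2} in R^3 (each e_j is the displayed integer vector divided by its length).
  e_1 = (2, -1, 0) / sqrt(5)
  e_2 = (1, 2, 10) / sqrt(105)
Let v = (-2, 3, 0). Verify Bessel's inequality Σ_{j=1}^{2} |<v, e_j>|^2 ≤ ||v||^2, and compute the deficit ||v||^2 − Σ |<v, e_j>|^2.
Σ |<v, e_j>|^2 = 209/21; ||v||^2 = 13; deficit = 64/21

Write each e_j = u_j / sqrt(<u_j, u_j>) where u_j is the displayed integer vector. Then <v, e_j> = <v, u_j> / sqrt(<u_j, u_j>), so |<v, e_j>|^2 = <v, u_j>^2 / <u_j, u_j>.
Coefficients: <v, e_1> = -7/sqrt(5), <v, e_2> = 4/sqrt(105).
Square and sum: Σ |<v, e_j>|^2 = 209/21.
Compute ||v||^2 = v·v = 13.
Deficit = 13 − 209/21 = 64/21 ≥ 0, confirming Bessel's inequality. (The deficit equals ||v − Σ <v,e_j> e_j||^2, the squared distance from v to span{e_j}.)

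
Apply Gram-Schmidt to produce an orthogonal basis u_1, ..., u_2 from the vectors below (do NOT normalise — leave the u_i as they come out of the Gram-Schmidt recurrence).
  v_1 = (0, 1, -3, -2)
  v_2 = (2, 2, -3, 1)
Orthogonal basis:
  u_1 = (0, 1, -3, -2)
  u_2 = (2, 19/14, -15/14, 16/7)

Apply the Gram-Schmidt recurrence
  u_1 = v_1
  u_i = v_i − Σ_{j<i} ((v_i · u_j) / (u_j · u_j)) · u_j.

Step by step this gives:
  u_1 = (0, 1, -3, -2)
  u_2 = (2, 19/14, -15/14, 16/7)

Orthogonality check:
  u_2 · u_1 = 0 (should be 0)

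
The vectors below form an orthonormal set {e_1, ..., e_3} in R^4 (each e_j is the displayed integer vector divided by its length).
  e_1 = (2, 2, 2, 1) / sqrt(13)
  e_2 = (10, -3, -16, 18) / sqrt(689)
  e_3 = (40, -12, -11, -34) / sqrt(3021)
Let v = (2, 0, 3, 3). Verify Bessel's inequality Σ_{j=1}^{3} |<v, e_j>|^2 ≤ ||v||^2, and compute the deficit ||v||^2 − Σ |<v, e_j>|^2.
Σ |<v, e_j>|^2 = 854/57; ||v||^2 = 22; deficit = 400/57

Write each e_j = u_j / sqrt(<u_j, u_j>) where u_j is the displayed integer vector. Then <v, e_j> = <v, u_j> / sqrt(<u_j, u_j>), so |<v, e_j>|^2 = <v, u_j>^2 / <u_j, u_j>.
Coefficients: <v, e_1> = 13/sqrt(13), <v, e_2> = 26/sqrt(689), <v, e_3> = -55/sqrt(3021).
Square and sum: Σ |<v, e_j>|^2 = 854/57.
Compute ||v||^2 = v·v = 22.
Deficit = 22 − 854/57 = 400/57 ≥ 0, confirming Bessel's inequality. (The deficit equals ||v − Σ <v,e_j> e_j||^2, the squared distance from v to span{e_j}.)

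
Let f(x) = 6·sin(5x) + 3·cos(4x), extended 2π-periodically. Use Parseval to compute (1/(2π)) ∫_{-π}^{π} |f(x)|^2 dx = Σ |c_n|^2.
Σ |c_n|^2 = 45/2

Expand |f|^2 and use orthogonality of {sin(nx), cos(mx)} on [-π, π]:
  ∫_{-π}^{π} sin(nx)^2 dx = π, ∫ cos(mx)^2 dx = π, and cross terms integrate to 0.
So ∫_{-π}^{π} f(x)^2 dx = 6^2 · π + 3^2 · π = (36 + 9)π.
Divide by 2π: (36 + 9)/2 = 45/2.
By Parseval, this equals Σ |c_n|^2.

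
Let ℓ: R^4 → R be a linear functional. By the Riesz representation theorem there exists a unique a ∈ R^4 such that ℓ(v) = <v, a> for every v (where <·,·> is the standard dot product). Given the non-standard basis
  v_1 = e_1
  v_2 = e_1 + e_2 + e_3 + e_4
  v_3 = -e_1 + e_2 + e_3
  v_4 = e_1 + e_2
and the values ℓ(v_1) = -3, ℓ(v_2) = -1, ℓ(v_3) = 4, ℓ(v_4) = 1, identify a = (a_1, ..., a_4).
a = (-3, 4, -3, 1)

Write a = (a_1, ..., a_4) in the standard basis. For each basis vector v_i, ℓ(v_i) = <v_i, a> is a linear equation in the a_j's. Collect the n equations into a matrix system V a = ℓ, where row i of V is v_i (expressed in the standard basis). Since V is invertible (lower-triangular with 1s on the diagonal, up to permutation), solve by back-substitution:
  V =
[[1, 0, 0, 0],
 [1, 1, 1, 1],
 [-1, 1, 1, 0],
 [1, 1, 0, 0]]
  V a = (-3, -1, 4, 1)
Solving gives a = (-3, 4, -3, 1).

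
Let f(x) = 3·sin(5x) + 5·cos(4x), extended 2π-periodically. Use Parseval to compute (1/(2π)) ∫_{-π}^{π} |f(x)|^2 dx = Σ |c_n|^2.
Σ |c_n|^2 = 17

Expand |f|^2 and use orthogonality of {sin(nx), cos(mx)} on [-π, π]:
  ∫_{-π}^{π} sin(nx)^2 dx = π, ∫ cos(mx)^2 dx = π, and cross terms integrate to 0.
So ∫_{-π}^{π} f(x)^2 dx = 3^2 · π + 5^2 · π = (9 + 25)π.
Divide by 2π: (9 + 25)/2 = 17.
By Parseval, this equals Σ |c_n|^2.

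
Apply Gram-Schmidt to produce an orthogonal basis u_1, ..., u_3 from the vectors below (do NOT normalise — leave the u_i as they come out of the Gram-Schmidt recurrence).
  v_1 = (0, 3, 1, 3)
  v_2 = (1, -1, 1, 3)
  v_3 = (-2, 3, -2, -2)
Orthogonal basis:
  u_1 = (0, 3, 1, 3)
  u_2 = (1, -40/19, 12/19, 36/19)
  u_3 = (-104/179, -26/179, -207/179, 95/179)

Apply the Gram-Schmidt recurrence
  u_1 = v_1
  u_i = v_i − Σ_{j<i} ((v_i · u_j) / (u_j · u_j)) · u_j.

Step by step this gives:
  u_1 = (0, 3, 1, 3)
  u_2 = (1, -40/19, 12/19, 36/19)
  u_3 = (-104/179, -26/179, -207/179, 95/179)

Orthogonality check:
  u_2 · u_1 = 0 (should be 0)
  u_3 · u_1 = 0 (should be 0)
  u_3 · u_2 = 0 (should be 0)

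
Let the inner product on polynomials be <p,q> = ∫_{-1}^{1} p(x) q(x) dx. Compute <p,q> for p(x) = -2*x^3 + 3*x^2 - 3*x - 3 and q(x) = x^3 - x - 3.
<p,q> = 456/35

Expand the product: p(x)·q(x) = -2*x^6 + 3*x^5 - x^4 - 6*x^2 + 12*x + 9.
∫_{-1}^{1} of each monomial x^k gives [2/(k+1) if k even, 0 if k odd]. Integrating term-by-term (or equivalently evaluating the antiderivative F(x) = -2*x^7/7 + x^6/2 - x^5/5 - 2*x^3 + 6*x^2 + 9*x at the endpoints):
  F(1) − F(−1) = 911/70 − (-1/70) = 456/35.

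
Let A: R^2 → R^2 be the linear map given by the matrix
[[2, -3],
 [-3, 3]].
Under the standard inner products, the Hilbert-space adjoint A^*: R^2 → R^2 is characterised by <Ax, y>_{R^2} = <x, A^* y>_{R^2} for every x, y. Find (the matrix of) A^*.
A^* = A^T =
[[2, -3],
 [-3, 3]]

For real matrices with standard dot products, the defining identity <Ax, y> = <x, A^* y> gives (Ax)^T y = x^T (A^*) y, i.e. x^T A^T y = x^T (A^*) y. Since this holds for all x, y, we must have A^* = A^T. Therefore
A^* =
[[2, -3],
 [-3, 3]].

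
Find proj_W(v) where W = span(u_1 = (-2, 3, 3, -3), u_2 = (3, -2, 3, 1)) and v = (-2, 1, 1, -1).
proj_W(v) = (-850/677, 1005/677, 465/677, -897/677)

Set up U = [u_1 | ... | u_2] ∈ R^(4×2). The projector onto W = col(U) is P = U (U^T U)^(-1) U^T.
Compute U^T U =
  [31, -6]
  [-6, 23],
and U^T v = (13, -6).
Solve U^T U · c = U^T v for the coefficients: c = (263/677, -108/677). The projection is proj_W(v) = U c.
Check: (v - proj_W(v)) · u_1 = 0  (should be 0).
Check: (v - proj_W(v)) · u_2 = 0  (should be 0).
Result: proj_W(v) = (-850/677, 1005/677, 465/677, -897/677).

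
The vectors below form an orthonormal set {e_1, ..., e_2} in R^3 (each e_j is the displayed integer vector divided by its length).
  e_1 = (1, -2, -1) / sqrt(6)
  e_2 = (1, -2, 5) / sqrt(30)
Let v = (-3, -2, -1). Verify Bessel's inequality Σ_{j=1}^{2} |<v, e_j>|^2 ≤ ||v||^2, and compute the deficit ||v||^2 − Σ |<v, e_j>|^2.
Σ |<v, e_j>|^2 = 6/5; ||v||^2 = 14; deficit = 64/5

Write each e_j = u_j / sqrt(<u_j, u_j>) where u_j is the displayed integer vector. Then <v, e_j> = <v, u_j> / sqrt(<u_j, u_j>), so |<v, e_j>|^2 = <v, u_j>^2 / <u_j, u_j>.
Coefficients: <v, e_1> = 2/sqrt(6), <v, e_2> = -4/sqrt(30).
Square and sum: Σ |<v, e_j>|^2 = 6/5.
Compute ||v||^2 = v·v = 14.
Deficit = 14 − 6/5 = 64/5 ≥ 0, confirming Bessel's inequality. (The deficit equals ||v − Σ <v,e_j> e_j||^2, the squared distance from v to span{e_j}.)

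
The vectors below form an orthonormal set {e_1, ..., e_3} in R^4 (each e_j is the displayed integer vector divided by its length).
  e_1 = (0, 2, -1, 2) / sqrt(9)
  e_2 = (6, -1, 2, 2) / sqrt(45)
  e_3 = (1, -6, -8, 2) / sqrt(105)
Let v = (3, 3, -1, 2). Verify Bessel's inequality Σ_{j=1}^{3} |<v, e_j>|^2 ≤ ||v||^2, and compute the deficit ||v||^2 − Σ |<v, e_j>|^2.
Σ |<v, e_j>|^2 = 419/21; ||v||^2 = 23; deficit = 64/21

Write each e_j = u_j / sqrt(<u_j, u_j>) where u_j is the displayed integer vector. Then <v, e_j> = <v, u_j> / sqrt(<u_j, u_j>), so |<v, e_j>|^2 = <v, u_j>^2 / <u_j, u_j>.
Coefficients: <v, e_1> = 11/sqrt(9), <v, e_2> = 17/sqrt(45), <v, e_3> = -3/sqrt(105).
Square and sum: Σ |<v, e_j>|^2 = 419/21.
Compute ||v||^2 = v·v = 23.
Deficit = 23 − 419/21 = 64/21 ≥ 0, confirming Bessel's inequality. (The deficit equals ||v − Σ <v,e_j> e_j||^2, the squared distance from v to span{e_j}.)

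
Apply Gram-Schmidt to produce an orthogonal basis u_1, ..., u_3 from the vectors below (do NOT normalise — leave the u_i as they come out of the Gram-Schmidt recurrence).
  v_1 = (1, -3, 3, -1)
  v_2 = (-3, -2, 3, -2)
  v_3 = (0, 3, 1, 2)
Orthogonal basis:
  u_1 = (1, -3, 3, -1)
  u_2 = (-37/10, 1/10, 9/10, -13/10)
  u_3 = (13/162, 293/162, 41/18, 241/162)

Apply the Gram-Schmidt recurrence
  u_1 = v_1
  u_i = v_i − Σ_{j<i} ((v_i · u_j) / (u_j · u_j)) · u_j.

Step by step this gives:
  u_1 = (1, -3, 3, -1)
  u_2 = (-37/10, 1/10, 9/10, -13/10)
  u_3 = (13/162, 293/162, 41/18, 241/162)

Orthogonality check:
  u_2 · u_1 = 0 (should be 0)
  u_3 · u_1 = 0 (should be 0)
  u_3 · u_2 = 0 (should be 0)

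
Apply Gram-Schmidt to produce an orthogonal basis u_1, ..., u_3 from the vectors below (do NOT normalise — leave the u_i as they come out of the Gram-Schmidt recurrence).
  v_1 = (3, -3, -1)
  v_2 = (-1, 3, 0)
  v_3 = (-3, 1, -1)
Orthogonal basis:
  u_1 = (3, -3, -1)
  u_2 = (17/19, 21/19, -12/19)
  u_3 = (-21/23, -7/23, -42/23)

Apply the Gram-Schmidt recurrence
  u_1 = v_1
  u_i = v_i − Σ_{j<i} ((v_i · u_j) / (u_j · u_j)) · u_j.

Step by step this gives:
  u_1 = (3, -3, -1)
  u_2 = (17/19, 21/19, -12/19)
  u_3 = (-21/23, -7/23, -42/23)

Orthogonality check:
  u_2 · u_1 = 0 (should be 0)
  u_3 · u_1 = 0 (should be 0)
  u_3 · u_2 = 0 (should be 0)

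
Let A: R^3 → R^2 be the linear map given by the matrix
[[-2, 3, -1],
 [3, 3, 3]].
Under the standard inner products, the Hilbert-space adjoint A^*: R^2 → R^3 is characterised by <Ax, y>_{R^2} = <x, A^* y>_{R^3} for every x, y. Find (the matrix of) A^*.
A^* = A^T =
[[-2, 3],
 [3, 3],
 [-1, 3]]

For real matrices with standard dot products, the defining identity <Ax, y> = <x, A^* y> gives (Ax)^T y = x^T (A^*) y, i.e. x^T A^T y = x^T (A^*) y. Since this holds for all x, y, we must have A^* = A^T. Therefore
A^* =
[[-2, 3],
 [3, 3],
 [-1, 3]].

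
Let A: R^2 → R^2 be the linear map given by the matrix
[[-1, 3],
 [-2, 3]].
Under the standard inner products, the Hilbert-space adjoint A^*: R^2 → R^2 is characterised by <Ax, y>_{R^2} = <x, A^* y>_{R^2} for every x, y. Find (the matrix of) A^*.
A^* = A^T =
[[-1, -2],
 [3, 3]]

For real matrices with standard dot products, the defining identity <Ax, y> = <x, A^* y> gives (Ax)^T y = x^T (A^*) y, i.e. x^T A^T y = x^T (A^*) y. Since this holds for all x, y, we must have A^* = A^T. Therefore
A^* =
[[-1, -2],
 [3, 3]].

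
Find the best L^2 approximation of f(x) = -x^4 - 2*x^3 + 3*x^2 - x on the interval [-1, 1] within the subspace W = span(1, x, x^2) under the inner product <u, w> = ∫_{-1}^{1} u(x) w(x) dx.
g(x) = 15*x^2/7 - 11*x/5 + 3/35

The best approximation g ∈ W is the orthogonal projection of f onto W. Writing g = a_0 + a_1 x + a_2 x^2, the coefficients solve the normal equations G · a = b where
  G_{ij} = <φ_i, φ_j> and b_i = <f, φ_i>, with φ_0 = 1, φ_1 = x, φ_2 = x^2.
G =
  [2, 0, 2/3]
  [0, 2/3, 0]
  [2/3, 0, 2/5],
b = (8/5, -22/15, 32/35).
Solving gives a_0 = 3/35, a_1 = -11/5, a_2 = 15/7, so
  g(x) = 15*x^2/7 - 11*x/5 + 3/35.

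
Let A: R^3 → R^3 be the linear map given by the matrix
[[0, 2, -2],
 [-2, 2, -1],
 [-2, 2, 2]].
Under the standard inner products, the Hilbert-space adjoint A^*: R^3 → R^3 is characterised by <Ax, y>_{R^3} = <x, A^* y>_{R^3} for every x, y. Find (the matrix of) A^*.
A^* = A^T =
[[0, -2, -2],
 [2, 2, 2],
 [-2, -1, 2]]

For real matrices with standard dot products, the defining identity <Ax, y> = <x, A^* y> gives (Ax)^T y = x^T (A^*) y, i.e. x^T A^T y = x^T (A^*) y. Since this holds for all x, y, we must have A^* = A^T. Therefore
A^* =
[[0, -2, -2],
 [2, 2, 2],
 [-2, -1, 2]].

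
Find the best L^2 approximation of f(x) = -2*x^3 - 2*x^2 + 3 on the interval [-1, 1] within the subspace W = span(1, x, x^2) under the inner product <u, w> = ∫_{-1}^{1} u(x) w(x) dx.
g(x) = -2*x^2 - 6*x/5 + 3

The best approximation g ∈ W is the orthogonal projection of f onto W. Writing g = a_0 + a_1 x + a_2 x^2, the coefficients solve the normal equations G · a = b where
  G_{ij} = <φ_i, φ_j> and b_i = <f, φ_i>, with φ_0 = 1, φ_1 = x, φ_2 = x^2.
G =
  [2, 0, 2/3]
  [0, 2/3, 0]
  [2/3, 0, 2/5],
b = (14/3, -4/5, 6/5).
Solving gives a_0 = 3, a_1 = -6/5, a_2 = -2, so
  g(x) = -2*x^2 - 6*x/5 + 3.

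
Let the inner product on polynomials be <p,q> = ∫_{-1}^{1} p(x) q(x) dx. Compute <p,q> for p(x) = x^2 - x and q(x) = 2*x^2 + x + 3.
<p,q> = 32/15

Expand the product: p(x)·q(x) = 2*x^4 - x^3 + 2*x^2 - 3*x.
∫_{-1}^{1} of each monomial x^k gives [2/(k+1) if k even, 0 if k odd]. Integrating term-by-term (or equivalently evaluating the antiderivative F(x) = 2*x^5/5 - x^4/4 + 2*x^3/3 - 3*x^2/2 at the endpoints):
  F(1) − F(−1) = -41/60 − (-169/60) = 32/15.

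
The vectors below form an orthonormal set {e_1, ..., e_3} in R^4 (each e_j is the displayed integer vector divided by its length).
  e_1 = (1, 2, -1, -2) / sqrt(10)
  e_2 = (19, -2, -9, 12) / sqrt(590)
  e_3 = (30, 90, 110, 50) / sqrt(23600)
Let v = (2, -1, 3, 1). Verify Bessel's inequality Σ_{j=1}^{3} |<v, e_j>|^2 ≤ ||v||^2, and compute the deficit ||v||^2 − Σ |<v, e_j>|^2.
Σ |<v, e_j>|^2 = 35/4; ||v||^2 = 15; deficit = 25/4

Write each e_j = u_j / sqrt(<u_j, u_j>) where u_j is the displayed integer vector. Then <v, e_j> = <v, u_j> / sqrt(<u_j, u_j>), so |<v, e_j>|^2 = <v, u_j>^2 / <u_j, u_j>.
Coefficients: <v, e_1> = -5/sqrt(10), <v, e_2> = 25/sqrt(590), <v, e_3> = 350/sqrt(23600).
Square and sum: Σ |<v, e_j>|^2 = 35/4.
Compute ||v||^2 = v·v = 15.
Deficit = 15 − 35/4 = 25/4 ≥ 0, confirming Bessel's inequality. (The deficit equals ||v − Σ <v,e_j> e_j||^2, the squared distance from v to span{e_j}.)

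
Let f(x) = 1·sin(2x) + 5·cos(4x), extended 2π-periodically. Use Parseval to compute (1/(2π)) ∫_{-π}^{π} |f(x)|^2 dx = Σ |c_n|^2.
Σ |c_n|^2 = 13

Expand |f|^2 and use orthogonality of {sin(nx), cos(mx)} on [-π, π]:
  ∫_{-π}^{π} sin(nx)^2 dx = π, ∫ cos(mx)^2 dx = π, and cross terms integrate to 0.
So ∫_{-π}^{π} f(x)^2 dx = 1^2 · π + 5^2 · π = (1 + 25)π.
Divide by 2π: (1 + 25)/2 = 13.
By Parseval, this equals Σ |c_n|^2.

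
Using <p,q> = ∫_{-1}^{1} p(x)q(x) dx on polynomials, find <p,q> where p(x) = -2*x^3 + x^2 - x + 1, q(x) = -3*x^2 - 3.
<p,q> = -56/5

Expand the product: p(x)·q(x) = 6*x^5 - 3*x^4 + 9*x^3 - 6*x^2 + 3*x - 3.
∫_{-1}^{1} of each monomial x^k gives [2/(k+1) if k even, 0 if k odd]. Integrating term-by-term (or equivalently evaluating the antiderivative F(x) = x^6 - 3*x^5/5 + 9*x^4/4 - 2*x^3 + 3*x^2/2 - 3*x at the endpoints):
  F(1) − F(−1) = -17/20 − (207/20) = -56/5.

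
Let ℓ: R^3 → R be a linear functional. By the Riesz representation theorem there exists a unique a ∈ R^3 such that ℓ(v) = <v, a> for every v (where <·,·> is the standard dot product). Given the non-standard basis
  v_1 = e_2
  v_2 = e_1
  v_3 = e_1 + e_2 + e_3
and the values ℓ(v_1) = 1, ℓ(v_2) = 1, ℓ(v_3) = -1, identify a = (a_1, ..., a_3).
a = (1, 1, -3)

Write a = (a_1, ..., a_3) in the standard basis. For each basis vector v_i, ℓ(v_i) = <v_i, a> is a linear equation in the a_j's. Collect the n equations into a matrix system V a = ℓ, where row i of V is v_i (expressed in the standard basis). Since V is invertible (lower-triangular with 1s on the diagonal, up to permutation), solve by back-substitution:
  V =
[[0, 1, 0],
 [1, 0, 0],
 [1, 1, 1]]
  V a = (1, 1, -1)
Solving gives a = (1, 1, -3).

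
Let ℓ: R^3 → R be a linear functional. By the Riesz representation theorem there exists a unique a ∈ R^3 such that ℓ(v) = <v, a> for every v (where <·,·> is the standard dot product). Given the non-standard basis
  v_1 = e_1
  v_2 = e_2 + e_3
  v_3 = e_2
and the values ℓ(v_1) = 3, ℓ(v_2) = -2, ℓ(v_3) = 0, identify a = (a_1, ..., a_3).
a = (3, 0, -2)

Write a = (a_1, ..., a_3) in the standard basis. For each basis vector v_i, ℓ(v_i) = <v_i, a> is a linear equation in the a_j's. Collect the n equations into a matrix system V a = ℓ, where row i of V is v_i (expressed in the standard basis). Since V is invertible (lower-triangular with 1s on the diagonal, up to permutation), solve by back-substitution:
  V =
[[1, 0, 0],
 [0, 1, 1],
 [0, 1, 0]]
  V a = (3, -2, 0)
Solving gives a = (3, 0, -2).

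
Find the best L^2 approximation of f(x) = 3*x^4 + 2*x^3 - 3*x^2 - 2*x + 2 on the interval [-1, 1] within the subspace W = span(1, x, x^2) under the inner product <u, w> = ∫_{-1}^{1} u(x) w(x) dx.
g(x) = -3*x^2/7 - 4*x/5 + 61/35

The best approximation g ∈ W is the orthogonal projection of f onto W. Writing g = a_0 + a_1 x + a_2 x^2, the coefficients solve the normal equations G · a = b where
  G_{ij} = <φ_i, φ_j> and b_i = <f, φ_i>, with φ_0 = 1, φ_1 = x, φ_2 = x^2.
G =
  [2, 0, 2/3]
  [0, 2/3, 0]
  [2/3, 0, 2/5],
b = (16/5, -8/15, 104/105).
Solving gives a_0 = 61/35, a_1 = -4/5, a_2 = -3/7, so
  g(x) = -3*x^2/7 - 4*x/5 + 61/35.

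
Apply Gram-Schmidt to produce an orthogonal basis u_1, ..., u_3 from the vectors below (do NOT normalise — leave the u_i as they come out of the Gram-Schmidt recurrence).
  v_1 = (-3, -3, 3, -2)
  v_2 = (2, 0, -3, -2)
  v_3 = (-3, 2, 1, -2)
Orthogonal basis:
  u_1 = (-3, -3, 3, -2)
  u_2 = (29/31, -33/31, -60/31, -84/31)
  u_3 = (-27/14, 1157/406, -37/203, -48/29)

Apply the Gram-Schmidt recurrence
  u_1 = v_1
  u_i = v_i − Σ_{j<i} ((v_i · u_j) / (u_j · u_j)) · u_j.

Step by step this gives:
  u_1 = (-3, -3, 3, -2)
  u_2 = (29/31, -33/31, -60/31, -84/31)
  u_3 = (-27/14, 1157/406, -37/203, -48/29)

Orthogonality check:
  u_2 · u_1 = 0 (should be 0)
  u_3 · u_1 = 0 (should be 0)
  u_3 · u_2 = 0 (should be 0)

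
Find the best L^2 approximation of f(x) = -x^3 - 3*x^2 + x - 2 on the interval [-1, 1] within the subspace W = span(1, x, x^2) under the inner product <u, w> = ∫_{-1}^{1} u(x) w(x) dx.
g(x) = -3*x^2 + 2*x/5 - 2

The best approximation g ∈ W is the orthogonal projection of f onto W. Writing g = a_0 + a_1 x + a_2 x^2, the coefficients solve the normal equations G · a = b where
  G_{ij} = <φ_i, φ_j> and b_i = <f, φ_i>, with φ_0 = 1, φ_1 = x, φ_2 = x^2.
G =
  [2, 0, 2/3]
  [0, 2/3, 0]
  [2/3, 0, 2/5],
b = (-6, 4/15, -38/15).
Solving gives a_0 = -2, a_1 = 2/5, a_2 = -3, so
  g(x) = -3*x^2 + 2*x/5 - 2.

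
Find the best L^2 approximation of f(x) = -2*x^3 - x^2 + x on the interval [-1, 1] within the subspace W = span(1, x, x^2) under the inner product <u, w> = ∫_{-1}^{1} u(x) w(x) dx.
g(x) = -x^2 - x/5

The best approximation g ∈ W is the orthogonal projection of f onto W. Writing g = a_0 + a_1 x + a_2 x^2, the coefficients solve the normal equations G · a = b where
  G_{ij} = <φ_i, φ_j> and b_i = <f, φ_i>, with φ_0 = 1, φ_1 = x, φ_2 = x^2.
G =
  [2, 0, 2/3]
  [0, 2/3, 0]
  [2/3, 0, 2/5],
b = (-2/3, -2/15, -2/5).
Solving gives a_0 = 0, a_1 = -1/5, a_2 = -1, so
  g(x) = -x^2 - x/5.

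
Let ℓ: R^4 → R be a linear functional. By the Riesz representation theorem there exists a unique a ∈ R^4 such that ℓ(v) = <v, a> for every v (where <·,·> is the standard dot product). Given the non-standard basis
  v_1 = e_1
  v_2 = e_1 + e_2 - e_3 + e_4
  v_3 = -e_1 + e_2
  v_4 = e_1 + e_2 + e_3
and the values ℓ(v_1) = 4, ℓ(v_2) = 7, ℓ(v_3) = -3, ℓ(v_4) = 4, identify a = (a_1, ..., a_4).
a = (4, 1, -1, 1)

Write a = (a_1, ..., a_4) in the standard basis. For each basis vector v_i, ℓ(v_i) = <v_i, a> is a linear equation in the a_j's. Collect the n equations into a matrix system V a = ℓ, where row i of V is v_i (expressed in the standard basis). Since V is invertible (lower-triangular with 1s on the diagonal, up to permutation), solve by back-substitution:
  V =
[[1, 0, 0, 0],
 [1, 1, -1, 1],
 [-1, 1, 0, 0],
 [1, 1, 1, 0]]
  V a = (4, 7, -3, 4)
Solving gives a = (4, 1, -1, 1).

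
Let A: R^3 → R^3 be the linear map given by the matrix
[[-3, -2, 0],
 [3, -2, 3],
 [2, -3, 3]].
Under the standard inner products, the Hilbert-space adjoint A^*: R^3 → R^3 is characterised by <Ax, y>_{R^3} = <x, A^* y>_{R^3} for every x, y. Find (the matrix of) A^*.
A^* = A^T =
[[-3, 3, 2],
 [-2, -2, -3],
 [0, 3, 3]]

For real matrices with standard dot products, the defining identity <Ax, y> = <x, A^* y> gives (Ax)^T y = x^T (A^*) y, i.e. x^T A^T y = x^T (A^*) y. Since this holds for all x, y, we must have A^* = A^T. Therefore
A^* =
[[-3, 3, 2],
 [-2, -2, -3],
 [0, 3, 3]].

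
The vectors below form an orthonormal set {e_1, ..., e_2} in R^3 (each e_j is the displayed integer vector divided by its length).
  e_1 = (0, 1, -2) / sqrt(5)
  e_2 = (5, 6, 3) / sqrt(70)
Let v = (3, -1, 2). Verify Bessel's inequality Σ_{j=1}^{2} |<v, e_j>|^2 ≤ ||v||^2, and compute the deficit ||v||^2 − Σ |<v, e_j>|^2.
Σ |<v, e_j>|^2 = 115/14; ||v||^2 = 14; deficit = 81/14

Write each e_j = u_j / sqrt(<u_j, u_j>) where u_j is the displayed integer vector. Then <v, e_j> = <v, u_j> / sqrt(<u_j, u_j>), so |<v, e_j>|^2 = <v, u_j>^2 / <u_j, u_j>.
Coefficients: <v, e_1> = -5/sqrt(5), <v, e_2> = 15/sqrt(70).
Square and sum: Σ |<v, e_j>|^2 = 115/14.
Compute ||v||^2 = v·v = 14.
Deficit = 14 − 115/14 = 81/14 ≥ 0, confirming Bessel's inequality. (The deficit equals ||v − Σ <v,e_j> e_j||^2, the squared distance from v to span{e_j}.)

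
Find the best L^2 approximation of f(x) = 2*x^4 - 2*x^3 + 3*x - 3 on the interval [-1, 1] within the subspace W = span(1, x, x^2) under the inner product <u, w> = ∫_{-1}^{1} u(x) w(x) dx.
g(x) = 12*x^2/7 + 9*x/5 - 111/35

The best approximation g ∈ W is the orthogonal projection of f onto W. Writing g = a_0 + a_1 x + a_2 x^2, the coefficients solve the normal equations G · a = b where
  G_{ij} = <φ_i, φ_j> and b_i = <f, φ_i>, with φ_0 = 1, φ_1 = x, φ_2 = x^2.
G =
  [2, 0, 2/3]
  [0, 2/3, 0]
  [2/3, 0, 2/5],
b = (-26/5, 6/5, -10/7).
Solving gives a_0 = -111/35, a_1 = 9/5, a_2 = 12/7, so
  g(x) = 12*x^2/7 + 9*x/5 - 111/35.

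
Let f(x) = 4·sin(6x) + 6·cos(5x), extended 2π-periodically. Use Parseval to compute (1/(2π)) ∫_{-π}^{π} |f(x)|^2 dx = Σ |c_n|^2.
Σ |c_n|^2 = 26

Expand |f|^2 and use orthogonality of {sin(nx), cos(mx)} on [-π, π]:
  ∫_{-π}^{π} sin(nx)^2 dx = π, ∫ cos(mx)^2 dx = π, and cross terms integrate to 0.
So ∫_{-π}^{π} f(x)^2 dx = 4^2 · π + 6^2 · π = (16 + 36)π.
Divide by 2π: (16 + 36)/2 = 26.
By Parseval, this equals Σ |c_n|^2.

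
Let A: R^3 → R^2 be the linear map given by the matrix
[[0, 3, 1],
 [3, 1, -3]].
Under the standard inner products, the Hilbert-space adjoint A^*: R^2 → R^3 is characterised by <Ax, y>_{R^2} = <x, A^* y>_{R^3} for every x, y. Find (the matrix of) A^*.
A^* = A^T =
[[0, 3],
 [3, 1],
 [1, -3]]

For real matrices with standard dot products, the defining identity <Ax, y> = <x, A^* y> gives (Ax)^T y = x^T (A^*) y, i.e. x^T A^T y = x^T (A^*) y. Since this holds for all x, y, we must have A^* = A^T. Therefore
A^* =
[[0, 3],
 [3, 1],
 [1, -3]].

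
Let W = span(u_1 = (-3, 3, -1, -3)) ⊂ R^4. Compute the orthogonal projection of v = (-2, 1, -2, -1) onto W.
proj_W(v) = (-3/2, 3/2, -1/2, -3/2)

Set up U = [u_1 | ... | u_1] ∈ R^(4×1). The projector onto W = col(U) is P = U (U^T U)^(-1) U^T.
Compute U^T U =
  [28],
and U^T v = (14).
Solve U^T U · c = U^T v for the coefficients: c = (1/2). The projection is proj_W(v) = U c.
Check: (v - proj_W(v)) · u_1 = 0  (should be 0).
Result: proj_W(v) = (-3/2, 3/2, -1/2, -3/2).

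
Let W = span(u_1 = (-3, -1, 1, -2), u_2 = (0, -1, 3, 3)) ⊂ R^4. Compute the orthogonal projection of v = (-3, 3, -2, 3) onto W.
proj_W(v) = (114/281, 42/281, -50/281, 64/281)

Set up U = [u_1 | ... | u_2] ∈ R^(4×2). The projector onto W = col(U) is P = U (U^T U)^(-1) U^T.
Compute U^T U =
  [15, -2]
  [-2, 19],
and U^T v = (-2, 0).
Solve U^T U · c = U^T v for the coefficients: c = (-38/281, -4/281). The projection is proj_W(v) = U c.
Check: (v - proj_W(v)) · u_1 = 0  (should be 0).
Check: (v - proj_W(v)) · u_2 = 0  (should be 0).
Result: proj_W(v) = (114/281, 42/281, -50/281, 64/281).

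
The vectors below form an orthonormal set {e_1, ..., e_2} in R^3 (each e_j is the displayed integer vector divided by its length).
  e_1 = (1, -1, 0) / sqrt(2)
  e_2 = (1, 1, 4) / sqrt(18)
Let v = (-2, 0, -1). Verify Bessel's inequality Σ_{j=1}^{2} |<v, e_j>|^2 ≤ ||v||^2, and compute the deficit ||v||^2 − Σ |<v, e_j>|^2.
Σ |<v, e_j>|^2 = 4; ||v||^2 = 5; deficit = 1

Write each e_j = u_j / sqrt(<u_j, u_j>) where u_j is the displayed integer vector. Then <v, e_j> = <v, u_j> / sqrt(<u_j, u_j>), so |<v, e_j>|^2 = <v, u_j>^2 / <u_j, u_j>.
Coefficients: <v, e_1> = -2/sqrt(2), <v, e_2> = -6/sqrt(18).
Square and sum: Σ |<v, e_j>|^2 = 4.
Compute ||v||^2 = v·v = 5.
Deficit = 5 − 4 = 1 ≥ 0, confirming Bessel's inequality. (The deficit equals ||v − Σ <v,e_j> e_j||^2, the squared distance from v to span{e_j}.)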